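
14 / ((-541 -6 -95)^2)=7 / 206082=0.00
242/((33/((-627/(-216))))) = 2299/108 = 21.29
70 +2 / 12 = 421 / 6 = 70.17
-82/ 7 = -11.71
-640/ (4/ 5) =-800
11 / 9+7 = 74 / 9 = 8.22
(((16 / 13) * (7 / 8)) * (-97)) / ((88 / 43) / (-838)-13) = 24467086 / 3045445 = 8.03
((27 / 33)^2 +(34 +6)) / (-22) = -4921 / 2662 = -1.85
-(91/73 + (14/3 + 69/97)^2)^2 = -34782024708364816/38213575614369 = -910.20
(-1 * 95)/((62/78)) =-3705/31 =-119.52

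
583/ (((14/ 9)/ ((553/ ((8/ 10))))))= 2072565/ 8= 259070.62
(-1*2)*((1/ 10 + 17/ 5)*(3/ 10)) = -2.10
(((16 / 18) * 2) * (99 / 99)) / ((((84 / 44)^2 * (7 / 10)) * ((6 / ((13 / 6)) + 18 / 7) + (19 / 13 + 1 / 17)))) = 2139280 / 21063483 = 0.10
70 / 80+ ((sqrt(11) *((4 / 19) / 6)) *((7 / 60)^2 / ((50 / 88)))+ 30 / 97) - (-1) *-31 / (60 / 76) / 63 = 539 *sqrt(11) / 641250+ 411391 / 733320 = 0.56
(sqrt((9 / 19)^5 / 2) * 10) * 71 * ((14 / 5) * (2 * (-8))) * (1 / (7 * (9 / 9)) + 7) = -24809.36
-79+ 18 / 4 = -149 / 2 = -74.50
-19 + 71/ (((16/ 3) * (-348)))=-35335/ 1856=-19.04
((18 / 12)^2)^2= 81 / 16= 5.06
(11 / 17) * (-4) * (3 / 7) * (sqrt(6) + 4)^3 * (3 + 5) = -8448 / 7 - 57024 * sqrt(6) / 119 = -2380.64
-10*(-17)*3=510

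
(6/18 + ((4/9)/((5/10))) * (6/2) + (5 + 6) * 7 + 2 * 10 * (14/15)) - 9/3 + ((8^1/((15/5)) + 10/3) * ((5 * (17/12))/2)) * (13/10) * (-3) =307/24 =12.79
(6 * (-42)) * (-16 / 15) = 1344 / 5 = 268.80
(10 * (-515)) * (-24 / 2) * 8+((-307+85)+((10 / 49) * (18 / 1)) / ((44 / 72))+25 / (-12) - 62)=494119.93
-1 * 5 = -5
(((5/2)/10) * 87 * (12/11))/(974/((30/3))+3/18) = 7830/32197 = 0.24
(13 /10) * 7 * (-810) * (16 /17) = -117936 /17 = -6937.41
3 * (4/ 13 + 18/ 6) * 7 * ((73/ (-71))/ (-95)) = 65919/ 87685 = 0.75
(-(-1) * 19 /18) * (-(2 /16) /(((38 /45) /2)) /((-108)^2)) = -5 /186624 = -0.00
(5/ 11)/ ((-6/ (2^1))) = -5/ 33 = -0.15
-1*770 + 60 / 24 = -1535 / 2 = -767.50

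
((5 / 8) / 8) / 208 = 5 / 13312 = 0.00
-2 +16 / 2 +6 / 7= 48 / 7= 6.86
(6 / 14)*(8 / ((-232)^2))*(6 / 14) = 9 / 329672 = 0.00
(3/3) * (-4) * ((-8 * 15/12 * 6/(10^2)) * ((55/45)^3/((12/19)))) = 25289/3645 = 6.94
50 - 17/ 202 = 10083/ 202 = 49.92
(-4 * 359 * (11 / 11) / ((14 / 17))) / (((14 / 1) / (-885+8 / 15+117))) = 70257736 / 735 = 95588.76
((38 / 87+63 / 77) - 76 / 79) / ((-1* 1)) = -22147 / 75603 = -0.29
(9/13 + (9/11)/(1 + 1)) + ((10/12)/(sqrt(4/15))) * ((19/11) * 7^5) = 46848.50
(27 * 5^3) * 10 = 33750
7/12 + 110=1327/12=110.58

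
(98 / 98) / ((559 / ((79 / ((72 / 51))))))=1343 / 13416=0.10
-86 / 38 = -43 / 19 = -2.26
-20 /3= -6.67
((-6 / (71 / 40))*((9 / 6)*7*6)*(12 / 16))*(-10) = 1597.18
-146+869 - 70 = 653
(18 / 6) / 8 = 0.38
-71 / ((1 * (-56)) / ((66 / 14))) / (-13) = -2343 / 5096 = -0.46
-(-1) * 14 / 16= 7 / 8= 0.88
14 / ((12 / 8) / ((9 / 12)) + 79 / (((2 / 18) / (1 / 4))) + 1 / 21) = 1176 / 15103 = 0.08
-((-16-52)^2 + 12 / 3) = -4628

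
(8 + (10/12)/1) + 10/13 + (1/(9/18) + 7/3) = 1087/78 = 13.94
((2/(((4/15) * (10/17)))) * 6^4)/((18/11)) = 10098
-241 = -241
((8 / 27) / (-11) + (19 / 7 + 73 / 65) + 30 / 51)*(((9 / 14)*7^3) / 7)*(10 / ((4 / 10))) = 25262560 / 7293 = 3463.95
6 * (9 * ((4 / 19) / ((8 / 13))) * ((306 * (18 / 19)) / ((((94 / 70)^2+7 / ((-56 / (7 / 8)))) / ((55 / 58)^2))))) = 38208610440000 / 13439505467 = 2843.01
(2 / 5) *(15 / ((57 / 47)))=94 / 19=4.95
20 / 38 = 10 / 19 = 0.53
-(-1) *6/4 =3/2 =1.50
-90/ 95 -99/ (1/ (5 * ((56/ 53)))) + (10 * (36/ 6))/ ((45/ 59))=-1345250/ 3021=-445.30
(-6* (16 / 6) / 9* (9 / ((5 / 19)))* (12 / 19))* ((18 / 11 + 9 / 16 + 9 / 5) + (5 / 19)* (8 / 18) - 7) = 1736044 / 15675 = 110.75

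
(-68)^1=-68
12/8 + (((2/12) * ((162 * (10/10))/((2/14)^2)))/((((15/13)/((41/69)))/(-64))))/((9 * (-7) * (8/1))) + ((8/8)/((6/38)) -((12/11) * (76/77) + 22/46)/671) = 36998398247/392152530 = 94.35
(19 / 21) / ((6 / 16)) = 152 / 63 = 2.41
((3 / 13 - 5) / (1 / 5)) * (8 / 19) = -2480 / 247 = -10.04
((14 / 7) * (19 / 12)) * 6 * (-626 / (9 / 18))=-23788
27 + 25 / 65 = 356 / 13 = 27.38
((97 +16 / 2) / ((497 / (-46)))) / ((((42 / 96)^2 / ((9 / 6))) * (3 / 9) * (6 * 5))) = -26496 / 3479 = -7.62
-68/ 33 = -2.06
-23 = -23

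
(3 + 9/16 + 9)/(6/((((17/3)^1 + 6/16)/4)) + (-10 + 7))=9715/752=12.92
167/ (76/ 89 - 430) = -14863/ 38194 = -0.39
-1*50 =-50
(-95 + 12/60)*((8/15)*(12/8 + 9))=-13272/25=-530.88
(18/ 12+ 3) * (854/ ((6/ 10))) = 6405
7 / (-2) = -7 / 2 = -3.50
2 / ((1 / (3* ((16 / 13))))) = 96 / 13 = 7.38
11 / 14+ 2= 39 / 14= 2.79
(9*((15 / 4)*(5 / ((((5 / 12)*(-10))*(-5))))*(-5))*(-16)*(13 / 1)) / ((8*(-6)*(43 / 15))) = -5265 / 86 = -61.22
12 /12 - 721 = -720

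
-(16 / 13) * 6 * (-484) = 46464 / 13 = 3574.15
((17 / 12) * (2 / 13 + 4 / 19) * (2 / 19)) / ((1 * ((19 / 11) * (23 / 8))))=22440 / 2050841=0.01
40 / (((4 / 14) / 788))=110320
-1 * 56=-56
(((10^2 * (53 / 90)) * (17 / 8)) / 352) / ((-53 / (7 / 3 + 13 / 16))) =-0.02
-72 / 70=-36 / 35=-1.03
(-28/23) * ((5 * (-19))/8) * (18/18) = 665/46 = 14.46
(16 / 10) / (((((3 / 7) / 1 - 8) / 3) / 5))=-168 / 53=-3.17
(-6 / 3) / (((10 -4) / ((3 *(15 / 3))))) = -5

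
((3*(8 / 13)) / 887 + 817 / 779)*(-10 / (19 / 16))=-79490720 / 8982649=-8.85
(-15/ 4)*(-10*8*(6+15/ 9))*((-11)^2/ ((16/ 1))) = 69575/ 4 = 17393.75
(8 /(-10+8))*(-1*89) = 356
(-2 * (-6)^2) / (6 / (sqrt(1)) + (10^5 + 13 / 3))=-216 / 300031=-0.00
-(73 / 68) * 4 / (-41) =73 / 697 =0.10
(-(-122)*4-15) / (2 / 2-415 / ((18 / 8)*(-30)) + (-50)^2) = 12771 / 67693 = 0.19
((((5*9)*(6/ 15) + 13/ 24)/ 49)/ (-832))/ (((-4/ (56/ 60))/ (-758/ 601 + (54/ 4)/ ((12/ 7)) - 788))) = -334364545/ 4032258048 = -0.08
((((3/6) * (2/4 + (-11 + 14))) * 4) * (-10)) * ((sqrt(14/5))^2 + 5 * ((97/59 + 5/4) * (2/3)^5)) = -4722452/14337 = -329.39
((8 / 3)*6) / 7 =16 / 7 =2.29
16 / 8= 2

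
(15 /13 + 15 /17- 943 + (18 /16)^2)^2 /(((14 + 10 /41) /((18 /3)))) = 371962.39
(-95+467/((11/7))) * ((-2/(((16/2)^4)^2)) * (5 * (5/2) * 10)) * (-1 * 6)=52125/2883584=0.02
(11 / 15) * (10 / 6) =11 / 9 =1.22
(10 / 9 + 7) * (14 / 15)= 1022 / 135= 7.57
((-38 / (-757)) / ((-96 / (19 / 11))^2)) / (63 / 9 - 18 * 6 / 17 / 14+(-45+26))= -42959 / 32922160128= -0.00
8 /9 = 0.89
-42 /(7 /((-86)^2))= -44376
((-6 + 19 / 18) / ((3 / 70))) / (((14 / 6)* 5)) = -89 / 9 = -9.89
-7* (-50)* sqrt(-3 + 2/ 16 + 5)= 175* sqrt(34)/ 2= 510.21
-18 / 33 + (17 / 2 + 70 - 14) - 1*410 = -7613 / 22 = -346.05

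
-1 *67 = -67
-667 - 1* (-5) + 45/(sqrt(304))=-662 + 45* sqrt(19)/76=-659.42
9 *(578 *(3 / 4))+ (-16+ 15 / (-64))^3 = -98867503 / 262144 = -377.15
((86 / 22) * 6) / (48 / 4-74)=-0.38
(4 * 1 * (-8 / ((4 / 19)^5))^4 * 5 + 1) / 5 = 187949867287729791033886869 / 335544320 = 560134253763347241.38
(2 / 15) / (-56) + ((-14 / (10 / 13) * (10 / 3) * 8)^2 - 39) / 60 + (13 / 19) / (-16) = 1127606251 / 287280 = 3925.11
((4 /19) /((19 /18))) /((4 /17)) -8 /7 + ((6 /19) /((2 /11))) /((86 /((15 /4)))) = -190789 /869288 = -0.22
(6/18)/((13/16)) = 16/39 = 0.41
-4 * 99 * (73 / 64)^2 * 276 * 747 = -106221062.71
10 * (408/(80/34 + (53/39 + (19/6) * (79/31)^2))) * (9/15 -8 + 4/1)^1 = -17676895392/30936001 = -571.40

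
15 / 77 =0.19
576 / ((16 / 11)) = 396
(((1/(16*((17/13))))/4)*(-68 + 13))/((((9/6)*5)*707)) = -143/1153824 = -0.00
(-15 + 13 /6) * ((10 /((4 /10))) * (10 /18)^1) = -9625 /54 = -178.24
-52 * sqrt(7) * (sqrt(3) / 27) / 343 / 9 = -52 * sqrt(21) / 83349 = -0.00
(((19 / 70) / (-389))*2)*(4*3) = -0.02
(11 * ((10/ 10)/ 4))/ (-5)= -11/ 20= -0.55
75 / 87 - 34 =-961 / 29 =-33.14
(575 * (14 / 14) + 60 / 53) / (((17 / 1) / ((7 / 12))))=19.77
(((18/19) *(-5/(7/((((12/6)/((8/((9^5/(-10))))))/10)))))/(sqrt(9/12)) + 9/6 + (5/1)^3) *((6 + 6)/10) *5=531441 *sqrt(3)/1330 + 759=1451.09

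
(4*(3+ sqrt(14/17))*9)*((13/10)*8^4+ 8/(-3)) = 56352*sqrt(238)/5+ 2873952/5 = 748661.66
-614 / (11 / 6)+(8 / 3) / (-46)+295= -30335 / 759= -39.97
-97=-97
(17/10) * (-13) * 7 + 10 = -1447/10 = -144.70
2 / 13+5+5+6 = 16.15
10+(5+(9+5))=29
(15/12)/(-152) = -5/608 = -0.01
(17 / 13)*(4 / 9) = 68 / 117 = 0.58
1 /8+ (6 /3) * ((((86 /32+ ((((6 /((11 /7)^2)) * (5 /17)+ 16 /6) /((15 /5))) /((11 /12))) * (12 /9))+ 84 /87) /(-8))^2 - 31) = -61.00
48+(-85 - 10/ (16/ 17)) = -381/ 8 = -47.62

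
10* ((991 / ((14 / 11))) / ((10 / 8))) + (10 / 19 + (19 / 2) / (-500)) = 6229.65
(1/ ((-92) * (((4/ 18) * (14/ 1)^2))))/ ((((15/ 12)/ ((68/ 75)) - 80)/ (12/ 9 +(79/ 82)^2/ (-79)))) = 1359609/ 324108835960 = 0.00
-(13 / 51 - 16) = 803 / 51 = 15.75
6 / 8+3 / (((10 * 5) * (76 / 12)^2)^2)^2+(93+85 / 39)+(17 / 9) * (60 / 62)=4181804346587484494749 / 42777349409518750000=97.76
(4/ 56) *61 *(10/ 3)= 305/ 21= 14.52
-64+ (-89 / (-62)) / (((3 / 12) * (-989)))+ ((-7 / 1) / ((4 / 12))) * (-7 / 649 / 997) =-1269742535889 / 19837997927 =-64.01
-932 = -932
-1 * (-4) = 4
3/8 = 0.38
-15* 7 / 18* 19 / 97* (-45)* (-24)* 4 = -4936.08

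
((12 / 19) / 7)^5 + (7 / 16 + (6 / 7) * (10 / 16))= 648021374503 / 665852734288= 0.97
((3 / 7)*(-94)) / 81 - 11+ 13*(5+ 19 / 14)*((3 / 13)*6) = 19454 / 189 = 102.93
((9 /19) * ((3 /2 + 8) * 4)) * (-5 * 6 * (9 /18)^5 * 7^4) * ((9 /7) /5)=-83349 /8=-10418.62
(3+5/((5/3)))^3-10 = 206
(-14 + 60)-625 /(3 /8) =-4862 /3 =-1620.67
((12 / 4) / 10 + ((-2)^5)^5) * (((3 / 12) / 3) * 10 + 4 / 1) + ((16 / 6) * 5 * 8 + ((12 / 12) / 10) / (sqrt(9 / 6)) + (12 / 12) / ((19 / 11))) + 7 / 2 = -61628264139 / 380 + sqrt(6) / 30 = -162179642.39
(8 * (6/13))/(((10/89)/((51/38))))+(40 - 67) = 21123/1235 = 17.10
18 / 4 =9 / 2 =4.50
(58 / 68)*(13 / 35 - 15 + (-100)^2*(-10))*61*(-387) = 1198230508368 / 595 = 2013832787.17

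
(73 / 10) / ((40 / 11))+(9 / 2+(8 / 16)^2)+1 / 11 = 30133 / 4400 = 6.85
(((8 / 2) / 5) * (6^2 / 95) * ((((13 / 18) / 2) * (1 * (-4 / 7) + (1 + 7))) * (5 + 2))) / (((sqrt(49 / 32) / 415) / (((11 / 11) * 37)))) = 33215936 * sqrt(2) / 665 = 70638.24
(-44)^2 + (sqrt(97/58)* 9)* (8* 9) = 324* sqrt(5626)/29 + 1936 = 2774.01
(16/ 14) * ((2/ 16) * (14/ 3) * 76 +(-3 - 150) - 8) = -400/ 3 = -133.33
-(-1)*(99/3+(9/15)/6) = 331/10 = 33.10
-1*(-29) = 29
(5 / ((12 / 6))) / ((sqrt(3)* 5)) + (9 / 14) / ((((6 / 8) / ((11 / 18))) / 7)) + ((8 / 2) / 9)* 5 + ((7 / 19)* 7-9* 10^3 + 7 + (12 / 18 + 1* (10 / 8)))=-6144109 / 684 + sqrt(3) / 6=-8982.33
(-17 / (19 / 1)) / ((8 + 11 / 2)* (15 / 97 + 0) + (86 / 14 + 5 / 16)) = -184688 / 1763409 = -0.10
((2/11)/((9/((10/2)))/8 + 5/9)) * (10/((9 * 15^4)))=0.00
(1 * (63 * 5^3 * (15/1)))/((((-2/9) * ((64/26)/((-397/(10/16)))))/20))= 5486788125/2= 2743394062.50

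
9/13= 0.69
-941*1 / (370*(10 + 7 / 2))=-941 / 4995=-0.19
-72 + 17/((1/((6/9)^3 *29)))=2000/27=74.07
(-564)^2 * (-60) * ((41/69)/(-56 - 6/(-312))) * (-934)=-189213552.09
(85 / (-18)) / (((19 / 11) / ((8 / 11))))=-340 / 171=-1.99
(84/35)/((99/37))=0.90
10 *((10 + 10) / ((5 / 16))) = 640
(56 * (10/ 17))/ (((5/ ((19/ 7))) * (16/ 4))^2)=361/ 595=0.61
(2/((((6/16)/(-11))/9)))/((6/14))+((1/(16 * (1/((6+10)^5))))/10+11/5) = 26619/5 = 5323.80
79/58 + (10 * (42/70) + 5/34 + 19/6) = 31579/2958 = 10.68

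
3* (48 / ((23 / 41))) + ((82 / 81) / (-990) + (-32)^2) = 1181037377 / 922185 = 1280.69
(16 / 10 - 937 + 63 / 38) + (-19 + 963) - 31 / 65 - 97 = -215431 / 2470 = -87.22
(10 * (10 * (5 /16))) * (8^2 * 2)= 4000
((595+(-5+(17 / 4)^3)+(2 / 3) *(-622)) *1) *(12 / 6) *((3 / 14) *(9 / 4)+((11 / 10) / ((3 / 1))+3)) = 156486899 / 80640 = 1940.56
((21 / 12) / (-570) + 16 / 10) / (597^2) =3641 / 812612520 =0.00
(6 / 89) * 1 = 6 / 89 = 0.07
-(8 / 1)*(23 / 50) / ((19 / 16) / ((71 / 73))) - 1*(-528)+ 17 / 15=54729559 / 104025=526.12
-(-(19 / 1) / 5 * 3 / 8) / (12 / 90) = 171 / 16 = 10.69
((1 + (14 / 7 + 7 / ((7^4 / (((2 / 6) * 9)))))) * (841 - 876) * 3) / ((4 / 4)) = -15480 / 49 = -315.92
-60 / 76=-15 / 19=-0.79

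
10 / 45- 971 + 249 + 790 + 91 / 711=16199 / 237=68.35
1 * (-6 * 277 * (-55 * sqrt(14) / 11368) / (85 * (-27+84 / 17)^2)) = 51799 * sqrt(14) / 266437500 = 0.00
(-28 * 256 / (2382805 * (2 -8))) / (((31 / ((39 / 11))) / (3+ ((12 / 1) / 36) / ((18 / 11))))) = 4030208 / 21938485635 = 0.00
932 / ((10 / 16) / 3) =22368 / 5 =4473.60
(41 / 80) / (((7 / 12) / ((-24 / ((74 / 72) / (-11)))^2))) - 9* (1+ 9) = 2773212642 / 47915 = 57877.76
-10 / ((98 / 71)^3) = -1789555 / 470596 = -3.80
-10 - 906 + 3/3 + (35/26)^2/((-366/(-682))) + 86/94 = -5295110021/5814276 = -910.71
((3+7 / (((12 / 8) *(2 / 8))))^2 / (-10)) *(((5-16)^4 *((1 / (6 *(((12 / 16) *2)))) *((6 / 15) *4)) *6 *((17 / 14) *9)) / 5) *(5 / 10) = -84127186 / 105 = -801211.30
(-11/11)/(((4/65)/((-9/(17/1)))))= 585/68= 8.60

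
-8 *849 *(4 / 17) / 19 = -84.11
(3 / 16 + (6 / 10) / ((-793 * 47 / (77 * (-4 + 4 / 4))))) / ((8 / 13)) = 570153 / 1834880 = 0.31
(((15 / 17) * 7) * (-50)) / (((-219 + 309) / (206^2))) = -7426300 / 51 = -145613.73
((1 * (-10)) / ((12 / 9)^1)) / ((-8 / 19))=285 / 16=17.81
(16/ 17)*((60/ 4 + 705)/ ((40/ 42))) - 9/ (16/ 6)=96309/ 136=708.15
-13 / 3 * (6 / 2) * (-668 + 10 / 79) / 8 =342953 / 316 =1085.29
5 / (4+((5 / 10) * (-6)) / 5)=25 / 17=1.47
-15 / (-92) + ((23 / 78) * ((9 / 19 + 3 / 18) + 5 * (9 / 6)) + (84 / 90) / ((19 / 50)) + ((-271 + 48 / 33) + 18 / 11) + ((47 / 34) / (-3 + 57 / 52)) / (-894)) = -4494158617331 / 17095287924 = -262.89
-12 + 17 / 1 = 5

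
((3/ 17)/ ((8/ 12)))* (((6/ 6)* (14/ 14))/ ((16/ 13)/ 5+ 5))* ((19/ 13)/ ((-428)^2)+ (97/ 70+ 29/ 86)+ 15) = 539414122059/ 639274424096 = 0.84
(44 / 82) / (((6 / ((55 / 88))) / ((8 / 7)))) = 0.06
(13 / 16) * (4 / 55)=13 / 220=0.06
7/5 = 1.40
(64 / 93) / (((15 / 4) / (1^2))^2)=1024 / 20925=0.05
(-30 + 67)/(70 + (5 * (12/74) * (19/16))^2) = 3241792/6214345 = 0.52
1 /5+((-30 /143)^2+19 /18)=2391737 /1840410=1.30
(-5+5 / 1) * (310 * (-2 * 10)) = 0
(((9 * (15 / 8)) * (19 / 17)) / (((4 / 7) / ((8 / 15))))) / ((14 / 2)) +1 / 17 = 2.57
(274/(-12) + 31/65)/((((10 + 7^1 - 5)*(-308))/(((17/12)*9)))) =0.08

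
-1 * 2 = -2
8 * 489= 3912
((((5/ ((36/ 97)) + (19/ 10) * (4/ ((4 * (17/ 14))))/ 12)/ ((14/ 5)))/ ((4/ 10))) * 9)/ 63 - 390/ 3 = -1923205/ 14994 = -128.26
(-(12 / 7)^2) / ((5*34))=-72 / 4165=-0.02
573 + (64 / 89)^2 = 4542829 / 7921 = 573.52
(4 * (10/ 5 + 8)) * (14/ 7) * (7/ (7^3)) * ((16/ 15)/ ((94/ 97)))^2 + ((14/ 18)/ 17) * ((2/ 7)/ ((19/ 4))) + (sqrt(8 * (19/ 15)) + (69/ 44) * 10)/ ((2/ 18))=6 * sqrt(570)/ 5 + 550400418639/ 3845802730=171.77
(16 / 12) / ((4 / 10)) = 10 / 3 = 3.33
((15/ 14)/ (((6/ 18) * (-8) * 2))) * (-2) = 0.40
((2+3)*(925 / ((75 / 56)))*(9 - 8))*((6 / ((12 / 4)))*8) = 165760 / 3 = 55253.33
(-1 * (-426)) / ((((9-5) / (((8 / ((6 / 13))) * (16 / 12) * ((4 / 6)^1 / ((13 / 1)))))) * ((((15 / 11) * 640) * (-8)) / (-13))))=10153 / 43200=0.24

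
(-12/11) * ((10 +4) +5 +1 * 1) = -21.82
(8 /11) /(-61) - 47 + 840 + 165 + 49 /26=16745939 /17446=959.87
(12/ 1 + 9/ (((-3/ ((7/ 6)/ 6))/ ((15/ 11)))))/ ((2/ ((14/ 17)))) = 203/ 44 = 4.61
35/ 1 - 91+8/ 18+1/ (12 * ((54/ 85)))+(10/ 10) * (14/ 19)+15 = -39.69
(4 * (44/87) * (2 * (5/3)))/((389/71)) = 124960/101529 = 1.23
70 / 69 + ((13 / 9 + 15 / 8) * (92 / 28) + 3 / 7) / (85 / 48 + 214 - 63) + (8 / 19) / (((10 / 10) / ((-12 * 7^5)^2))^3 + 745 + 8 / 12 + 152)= 4428104576860391107096992324414233368291616 / 4065614457746610372116182448345480817542877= 1.09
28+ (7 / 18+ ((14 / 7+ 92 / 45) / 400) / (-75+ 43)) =2725303 / 96000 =28.39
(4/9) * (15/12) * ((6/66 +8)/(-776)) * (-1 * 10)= 2225/38412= 0.06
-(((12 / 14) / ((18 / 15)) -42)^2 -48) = -81169 / 49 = -1656.51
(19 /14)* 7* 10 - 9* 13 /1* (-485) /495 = 2306 /11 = 209.64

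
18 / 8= 9 / 4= 2.25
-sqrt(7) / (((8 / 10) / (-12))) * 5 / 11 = 75 * sqrt(7) / 11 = 18.04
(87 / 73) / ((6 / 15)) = 2.98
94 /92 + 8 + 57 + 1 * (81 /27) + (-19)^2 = 19781 /46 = 430.02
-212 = -212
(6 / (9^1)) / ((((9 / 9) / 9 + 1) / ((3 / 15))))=3 / 25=0.12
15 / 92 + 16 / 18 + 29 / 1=24883 / 828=30.05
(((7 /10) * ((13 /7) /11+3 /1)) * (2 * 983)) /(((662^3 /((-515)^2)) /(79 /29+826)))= 76442660372055 /23136872858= 3303.93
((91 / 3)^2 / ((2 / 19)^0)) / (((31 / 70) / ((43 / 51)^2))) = 1476.98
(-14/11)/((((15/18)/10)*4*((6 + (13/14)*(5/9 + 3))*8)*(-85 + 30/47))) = 62181/102233560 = 0.00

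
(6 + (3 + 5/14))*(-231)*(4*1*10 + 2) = -90783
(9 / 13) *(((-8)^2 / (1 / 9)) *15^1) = 5981.54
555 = 555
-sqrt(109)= -10.44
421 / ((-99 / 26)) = -10946 / 99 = -110.57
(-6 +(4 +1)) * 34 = -34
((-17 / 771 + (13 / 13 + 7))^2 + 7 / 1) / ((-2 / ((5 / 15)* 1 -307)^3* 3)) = 339583421.83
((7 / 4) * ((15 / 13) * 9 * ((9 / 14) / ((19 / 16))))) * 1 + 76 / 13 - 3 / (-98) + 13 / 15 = 463121 / 27930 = 16.58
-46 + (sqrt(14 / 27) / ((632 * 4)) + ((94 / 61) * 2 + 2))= -2496 / 61 + sqrt(42) / 22752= -40.92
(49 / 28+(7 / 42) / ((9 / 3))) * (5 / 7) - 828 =-208331 / 252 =-826.71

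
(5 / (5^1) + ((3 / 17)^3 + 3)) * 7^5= 330744953 / 4913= 67320.36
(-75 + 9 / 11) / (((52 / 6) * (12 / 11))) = -102 / 13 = -7.85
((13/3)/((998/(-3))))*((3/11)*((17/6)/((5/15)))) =-663/21956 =-0.03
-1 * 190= -190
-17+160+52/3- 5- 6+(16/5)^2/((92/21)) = 261632/1725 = 151.67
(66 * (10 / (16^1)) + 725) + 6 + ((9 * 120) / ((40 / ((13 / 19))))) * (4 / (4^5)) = 3756575 / 4864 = 772.32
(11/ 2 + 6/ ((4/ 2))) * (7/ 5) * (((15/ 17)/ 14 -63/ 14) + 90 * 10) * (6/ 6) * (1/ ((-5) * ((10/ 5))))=-26643/ 25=-1065.72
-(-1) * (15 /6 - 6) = -3.50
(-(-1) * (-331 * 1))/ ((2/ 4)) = -662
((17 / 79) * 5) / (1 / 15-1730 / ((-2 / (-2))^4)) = -1275 / 2049971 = -0.00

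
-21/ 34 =-0.62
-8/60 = -2/15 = -0.13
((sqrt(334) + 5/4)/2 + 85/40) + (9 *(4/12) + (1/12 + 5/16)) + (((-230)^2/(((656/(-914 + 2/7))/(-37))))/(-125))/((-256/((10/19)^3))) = sqrt(334)/2 + 85578695/4609248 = 27.70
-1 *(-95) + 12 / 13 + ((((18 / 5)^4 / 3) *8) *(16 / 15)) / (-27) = 3178027 / 40625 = 78.23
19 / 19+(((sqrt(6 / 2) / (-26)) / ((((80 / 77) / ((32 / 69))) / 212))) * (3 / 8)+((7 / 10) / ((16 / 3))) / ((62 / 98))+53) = 268869 / 4960 - 4081 * sqrt(3) / 2990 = 51.84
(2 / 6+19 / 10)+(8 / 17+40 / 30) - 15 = -5591 / 510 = -10.96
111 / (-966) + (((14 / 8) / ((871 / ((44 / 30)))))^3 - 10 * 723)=-20767743188613752687 / 2872394623917000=-7230.11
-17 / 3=-5.67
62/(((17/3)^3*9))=186/4913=0.04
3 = 3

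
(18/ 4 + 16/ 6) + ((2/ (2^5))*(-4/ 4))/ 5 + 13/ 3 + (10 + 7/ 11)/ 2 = 14789/ 880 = 16.81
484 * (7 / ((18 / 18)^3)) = 3388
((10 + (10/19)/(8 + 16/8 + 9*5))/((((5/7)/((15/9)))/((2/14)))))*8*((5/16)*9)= 15690/209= 75.07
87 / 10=8.70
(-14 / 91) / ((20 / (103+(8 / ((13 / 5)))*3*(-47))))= 4301 / 1690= 2.54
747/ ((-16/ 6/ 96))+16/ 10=-134452/ 5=-26890.40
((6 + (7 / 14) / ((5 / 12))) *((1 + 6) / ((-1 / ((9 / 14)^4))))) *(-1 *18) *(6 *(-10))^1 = -3188646 / 343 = -9296.34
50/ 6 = 25/ 3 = 8.33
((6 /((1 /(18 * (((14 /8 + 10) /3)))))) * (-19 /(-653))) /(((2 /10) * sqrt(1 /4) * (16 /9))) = 361665 /5224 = 69.23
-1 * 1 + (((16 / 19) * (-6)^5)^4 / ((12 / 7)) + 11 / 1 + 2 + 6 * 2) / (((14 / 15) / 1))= 2096587495869760003321 / 1824494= 1149133675347663.52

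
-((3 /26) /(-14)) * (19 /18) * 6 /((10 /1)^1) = 19 /3640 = 0.01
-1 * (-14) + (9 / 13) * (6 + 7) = 23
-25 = -25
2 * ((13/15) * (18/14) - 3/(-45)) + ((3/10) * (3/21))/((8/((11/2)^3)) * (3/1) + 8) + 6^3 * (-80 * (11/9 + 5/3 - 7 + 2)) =83048460619/2276400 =36482.37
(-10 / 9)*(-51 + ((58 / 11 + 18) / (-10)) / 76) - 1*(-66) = 230800 / 1881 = 122.70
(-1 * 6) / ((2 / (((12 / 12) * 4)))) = -12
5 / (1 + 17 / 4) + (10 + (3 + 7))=20.95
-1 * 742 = -742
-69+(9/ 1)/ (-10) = -699/ 10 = -69.90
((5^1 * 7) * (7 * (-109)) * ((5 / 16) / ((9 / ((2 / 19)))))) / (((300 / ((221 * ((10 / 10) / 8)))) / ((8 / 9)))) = -1180361 / 147744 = -7.99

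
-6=-6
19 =19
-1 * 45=-45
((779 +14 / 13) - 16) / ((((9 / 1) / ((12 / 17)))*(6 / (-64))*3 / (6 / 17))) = -847616 / 11271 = -75.20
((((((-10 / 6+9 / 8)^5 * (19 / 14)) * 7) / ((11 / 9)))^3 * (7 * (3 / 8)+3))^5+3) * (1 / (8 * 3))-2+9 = 2069072452242172725858697734790426713321856871243816948069955377145367595477768801256709901102334062157771053821 / 290398473134776694221525319937040020881578736605488263455684339499541602613089654265688402793478012545085210624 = 7.12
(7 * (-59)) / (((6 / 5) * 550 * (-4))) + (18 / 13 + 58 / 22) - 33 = -989191 / 34320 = -28.82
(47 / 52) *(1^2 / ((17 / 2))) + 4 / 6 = 1025 / 1326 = 0.77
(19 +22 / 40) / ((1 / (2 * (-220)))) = -8602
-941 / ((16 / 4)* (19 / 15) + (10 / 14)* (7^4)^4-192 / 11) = -155265 / 3916738245700931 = -0.00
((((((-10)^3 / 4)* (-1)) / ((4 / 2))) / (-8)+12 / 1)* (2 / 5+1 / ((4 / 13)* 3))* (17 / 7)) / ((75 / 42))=-43877 / 6000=-7.31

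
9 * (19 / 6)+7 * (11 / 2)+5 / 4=273 / 4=68.25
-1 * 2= -2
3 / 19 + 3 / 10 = 87 / 190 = 0.46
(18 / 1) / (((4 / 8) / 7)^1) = 252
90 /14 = 45 /7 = 6.43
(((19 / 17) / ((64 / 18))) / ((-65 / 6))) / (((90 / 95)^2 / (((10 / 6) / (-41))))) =6859 / 5219136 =0.00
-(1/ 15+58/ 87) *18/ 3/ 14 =-11/ 35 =-0.31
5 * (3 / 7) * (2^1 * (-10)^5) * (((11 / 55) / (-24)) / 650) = 500 / 91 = 5.49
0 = 0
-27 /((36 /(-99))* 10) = 7.42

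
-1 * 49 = -49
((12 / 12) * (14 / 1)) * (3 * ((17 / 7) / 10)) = 10.20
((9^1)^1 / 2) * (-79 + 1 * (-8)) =-783 / 2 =-391.50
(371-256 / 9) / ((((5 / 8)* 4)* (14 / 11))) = 33913 / 315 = 107.66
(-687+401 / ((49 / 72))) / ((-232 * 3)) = 0.14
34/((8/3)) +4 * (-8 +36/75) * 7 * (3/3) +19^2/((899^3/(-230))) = -14372342861919/72657269900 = -197.81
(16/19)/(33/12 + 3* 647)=64/147725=0.00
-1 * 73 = -73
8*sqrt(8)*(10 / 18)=80*sqrt(2) / 9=12.57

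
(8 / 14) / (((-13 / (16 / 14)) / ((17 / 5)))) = -544 / 3185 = -0.17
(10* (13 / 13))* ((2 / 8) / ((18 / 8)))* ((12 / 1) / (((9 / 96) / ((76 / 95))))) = 1024 / 9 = 113.78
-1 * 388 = -388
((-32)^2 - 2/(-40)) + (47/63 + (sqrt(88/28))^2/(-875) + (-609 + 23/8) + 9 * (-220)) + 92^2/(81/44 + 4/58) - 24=3059044371017/1074717000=2846.37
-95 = -95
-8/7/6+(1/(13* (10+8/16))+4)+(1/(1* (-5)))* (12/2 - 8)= 5756/1365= 4.22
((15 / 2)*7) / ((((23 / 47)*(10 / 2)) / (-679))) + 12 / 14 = -4690935 / 322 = -14568.12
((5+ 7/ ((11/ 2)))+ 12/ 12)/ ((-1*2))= -40/ 11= -3.64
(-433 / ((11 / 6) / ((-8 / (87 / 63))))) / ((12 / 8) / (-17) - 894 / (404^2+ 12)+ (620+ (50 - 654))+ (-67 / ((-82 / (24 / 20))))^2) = 1817781586873200 / 22409820711773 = 81.12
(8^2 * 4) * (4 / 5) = 1024 / 5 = 204.80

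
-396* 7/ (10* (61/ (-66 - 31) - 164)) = 44814/ 26615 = 1.68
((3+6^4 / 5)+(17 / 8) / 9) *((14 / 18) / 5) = 661339 / 16200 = 40.82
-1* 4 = -4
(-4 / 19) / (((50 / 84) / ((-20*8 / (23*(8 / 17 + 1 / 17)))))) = 30464 / 6555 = 4.65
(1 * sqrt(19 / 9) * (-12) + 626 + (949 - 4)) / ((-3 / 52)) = -81692 / 3 + 208 * sqrt(19) / 3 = -26928.45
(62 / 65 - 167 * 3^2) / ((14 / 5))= -97633 / 182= -536.45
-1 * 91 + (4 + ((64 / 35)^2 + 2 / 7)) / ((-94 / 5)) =-1052538 / 11515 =-91.41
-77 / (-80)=77 / 80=0.96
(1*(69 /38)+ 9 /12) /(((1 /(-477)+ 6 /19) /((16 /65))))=5724 /2843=2.01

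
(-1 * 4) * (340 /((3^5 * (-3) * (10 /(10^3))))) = 136000 /729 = 186.56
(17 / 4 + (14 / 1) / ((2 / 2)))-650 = -2527 / 4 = -631.75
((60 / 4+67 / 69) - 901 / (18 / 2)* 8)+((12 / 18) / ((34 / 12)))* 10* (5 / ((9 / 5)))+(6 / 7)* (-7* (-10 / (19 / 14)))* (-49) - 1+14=-65338747 / 22287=-2931.70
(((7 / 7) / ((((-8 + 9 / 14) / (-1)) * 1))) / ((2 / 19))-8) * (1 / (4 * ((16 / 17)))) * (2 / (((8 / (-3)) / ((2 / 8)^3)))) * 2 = 35241 / 843776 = 0.04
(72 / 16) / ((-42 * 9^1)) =-1 / 84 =-0.01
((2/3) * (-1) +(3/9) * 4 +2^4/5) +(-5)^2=433/15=28.87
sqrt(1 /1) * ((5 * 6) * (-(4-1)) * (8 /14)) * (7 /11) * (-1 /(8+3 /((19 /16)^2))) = 3.23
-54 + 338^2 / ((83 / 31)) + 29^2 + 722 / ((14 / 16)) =25727603 / 581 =44281.59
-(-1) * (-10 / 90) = -1 / 9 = -0.11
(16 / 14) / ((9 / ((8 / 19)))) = 64 / 1197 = 0.05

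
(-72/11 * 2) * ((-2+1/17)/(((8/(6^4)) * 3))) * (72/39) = 559872/221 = 2533.36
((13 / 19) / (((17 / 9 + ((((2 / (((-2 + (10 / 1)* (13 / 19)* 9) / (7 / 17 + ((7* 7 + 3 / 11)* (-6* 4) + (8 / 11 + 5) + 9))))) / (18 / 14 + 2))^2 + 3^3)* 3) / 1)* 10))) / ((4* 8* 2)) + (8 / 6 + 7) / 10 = 206584174978444584239 / 247900385951820849120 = 0.83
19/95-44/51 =-169/255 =-0.66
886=886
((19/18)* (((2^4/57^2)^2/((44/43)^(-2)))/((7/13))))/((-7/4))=-12886016/453024116811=-0.00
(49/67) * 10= 490/67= 7.31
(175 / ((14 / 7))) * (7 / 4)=1225 / 8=153.12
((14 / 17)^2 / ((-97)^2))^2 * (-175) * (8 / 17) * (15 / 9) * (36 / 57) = -1075648000 / 2388279467323523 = -0.00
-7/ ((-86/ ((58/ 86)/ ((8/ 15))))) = 3045/ 29584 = 0.10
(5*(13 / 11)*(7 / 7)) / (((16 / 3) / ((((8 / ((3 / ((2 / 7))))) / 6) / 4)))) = 65 / 1848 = 0.04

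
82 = 82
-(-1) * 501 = 501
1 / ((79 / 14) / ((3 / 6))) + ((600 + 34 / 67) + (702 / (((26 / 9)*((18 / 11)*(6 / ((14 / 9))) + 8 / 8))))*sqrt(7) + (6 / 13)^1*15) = 18711*sqrt(7) / 563 + 41802785 / 68809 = 695.45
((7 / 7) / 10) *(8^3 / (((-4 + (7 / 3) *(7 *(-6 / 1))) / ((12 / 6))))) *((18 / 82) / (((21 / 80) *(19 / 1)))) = -4096 / 92701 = -0.04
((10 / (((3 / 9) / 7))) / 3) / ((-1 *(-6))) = 35 / 3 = 11.67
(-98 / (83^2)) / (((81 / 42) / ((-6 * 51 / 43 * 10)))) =466480 / 888681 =0.52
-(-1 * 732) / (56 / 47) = 8601 / 14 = 614.36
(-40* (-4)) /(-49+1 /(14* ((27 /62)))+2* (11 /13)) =-49140 /14479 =-3.39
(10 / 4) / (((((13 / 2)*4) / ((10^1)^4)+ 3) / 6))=75000 / 15013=5.00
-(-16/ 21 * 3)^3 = 4096/ 343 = 11.94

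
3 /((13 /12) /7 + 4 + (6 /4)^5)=2016 /7895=0.26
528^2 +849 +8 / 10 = 1398169 / 5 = 279633.80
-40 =-40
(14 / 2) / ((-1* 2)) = -3.50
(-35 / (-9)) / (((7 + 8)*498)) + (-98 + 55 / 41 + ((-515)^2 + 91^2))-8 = 150722332217 / 551286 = 273401.34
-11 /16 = -0.69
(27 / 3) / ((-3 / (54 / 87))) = -54 / 29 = -1.86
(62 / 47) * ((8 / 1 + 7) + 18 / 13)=13206 / 611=21.61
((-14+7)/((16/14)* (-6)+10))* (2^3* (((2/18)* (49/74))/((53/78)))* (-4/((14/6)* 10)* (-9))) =-321048/107855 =-2.98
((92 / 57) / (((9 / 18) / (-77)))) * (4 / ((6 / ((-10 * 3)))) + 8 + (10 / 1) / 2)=99176 / 57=1739.93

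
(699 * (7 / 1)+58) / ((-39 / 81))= -133677 / 13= -10282.85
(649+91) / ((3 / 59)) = 43660 / 3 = 14553.33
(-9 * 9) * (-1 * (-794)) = -64314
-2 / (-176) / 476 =1 / 41888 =0.00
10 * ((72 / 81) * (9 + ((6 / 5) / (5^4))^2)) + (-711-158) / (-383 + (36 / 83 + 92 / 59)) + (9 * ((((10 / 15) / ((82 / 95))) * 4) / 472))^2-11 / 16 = 27839272790799397941899 / 341180932804718750000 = 81.60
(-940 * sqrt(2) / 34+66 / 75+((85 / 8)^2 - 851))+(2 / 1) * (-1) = -1182767 / 1600 - 470 * sqrt(2) / 17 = -778.33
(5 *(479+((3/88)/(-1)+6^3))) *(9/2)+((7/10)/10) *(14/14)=68801933/4400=15636.80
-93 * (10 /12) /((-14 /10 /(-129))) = -99975 /14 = -7141.07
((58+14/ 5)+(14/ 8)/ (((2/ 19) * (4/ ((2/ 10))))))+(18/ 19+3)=199359/ 3040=65.58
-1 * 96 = -96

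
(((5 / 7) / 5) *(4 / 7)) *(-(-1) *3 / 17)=12 / 833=0.01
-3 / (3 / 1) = -1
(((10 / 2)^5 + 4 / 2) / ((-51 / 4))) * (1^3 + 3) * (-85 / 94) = 887.09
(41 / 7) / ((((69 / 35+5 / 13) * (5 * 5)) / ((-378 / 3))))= -33579 / 2680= -12.53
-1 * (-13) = 13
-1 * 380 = -380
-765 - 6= -771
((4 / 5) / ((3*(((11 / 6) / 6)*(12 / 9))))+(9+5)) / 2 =403 / 55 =7.33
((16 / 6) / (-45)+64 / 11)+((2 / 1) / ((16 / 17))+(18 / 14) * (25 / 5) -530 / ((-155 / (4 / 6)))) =42773677 / 2577960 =16.59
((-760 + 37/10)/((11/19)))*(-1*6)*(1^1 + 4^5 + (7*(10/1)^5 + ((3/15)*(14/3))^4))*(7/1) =1081759739222183/28125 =38462568505.68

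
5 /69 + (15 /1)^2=15530 /69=225.07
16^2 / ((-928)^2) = 1 / 3364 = 0.00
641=641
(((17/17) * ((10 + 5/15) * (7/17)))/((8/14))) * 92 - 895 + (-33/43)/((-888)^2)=-40342261691/192141888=-209.96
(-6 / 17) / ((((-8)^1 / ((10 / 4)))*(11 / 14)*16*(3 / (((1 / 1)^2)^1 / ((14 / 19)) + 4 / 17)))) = 1895 / 406912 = 0.00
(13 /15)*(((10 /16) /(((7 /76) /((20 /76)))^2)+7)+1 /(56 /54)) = 33293 /2940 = 11.32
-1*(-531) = 531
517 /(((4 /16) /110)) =227480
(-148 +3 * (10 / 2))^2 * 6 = 106134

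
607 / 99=6.13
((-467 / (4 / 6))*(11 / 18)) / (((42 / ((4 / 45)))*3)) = -5137 / 17010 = -0.30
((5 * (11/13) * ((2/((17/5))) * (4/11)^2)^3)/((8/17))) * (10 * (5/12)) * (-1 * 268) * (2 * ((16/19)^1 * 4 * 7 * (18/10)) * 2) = -9220915200000/11496303533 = -802.08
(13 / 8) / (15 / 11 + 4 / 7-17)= -0.11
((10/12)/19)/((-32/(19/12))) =-5/2304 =-0.00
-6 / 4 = -3 / 2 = -1.50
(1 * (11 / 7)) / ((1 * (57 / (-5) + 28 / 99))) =-5445 / 38521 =-0.14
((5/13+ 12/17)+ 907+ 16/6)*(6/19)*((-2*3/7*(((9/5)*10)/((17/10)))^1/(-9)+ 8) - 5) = 576055728/499681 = 1152.85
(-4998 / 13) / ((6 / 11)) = -9163 / 13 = -704.85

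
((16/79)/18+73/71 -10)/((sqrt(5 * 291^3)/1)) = -452339 * sqrt(1455)/21373907805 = -0.00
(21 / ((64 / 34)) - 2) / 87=293 / 2784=0.11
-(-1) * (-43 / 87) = -43 / 87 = -0.49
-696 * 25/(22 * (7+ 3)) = -870/11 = -79.09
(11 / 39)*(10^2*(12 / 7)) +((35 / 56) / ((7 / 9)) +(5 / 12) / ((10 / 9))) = 49.53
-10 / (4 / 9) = -45 / 2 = -22.50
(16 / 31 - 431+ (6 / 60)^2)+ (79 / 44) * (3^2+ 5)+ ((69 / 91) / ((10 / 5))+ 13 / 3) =-400.63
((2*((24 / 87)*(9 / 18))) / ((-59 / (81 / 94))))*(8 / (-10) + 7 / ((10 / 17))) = -0.04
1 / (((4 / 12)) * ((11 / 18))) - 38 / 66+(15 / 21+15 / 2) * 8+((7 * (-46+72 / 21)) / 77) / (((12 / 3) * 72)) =776539 / 11088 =70.03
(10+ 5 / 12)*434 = 27125 / 6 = 4520.83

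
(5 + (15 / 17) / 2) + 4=321 / 34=9.44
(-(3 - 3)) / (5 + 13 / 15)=0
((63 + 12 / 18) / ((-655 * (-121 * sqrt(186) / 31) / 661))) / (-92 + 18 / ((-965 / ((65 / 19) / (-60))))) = -462962417 * sqrt(186) / 481274545059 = -0.01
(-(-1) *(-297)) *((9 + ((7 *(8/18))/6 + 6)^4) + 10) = -10665709505/19683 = -541874.18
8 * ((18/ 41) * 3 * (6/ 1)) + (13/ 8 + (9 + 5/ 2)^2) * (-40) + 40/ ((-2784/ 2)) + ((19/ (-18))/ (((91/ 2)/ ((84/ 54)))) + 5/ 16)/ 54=-5724370396571/ 1081742688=-5291.80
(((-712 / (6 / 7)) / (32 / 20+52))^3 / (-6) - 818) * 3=-9630363833 / 16241202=-592.96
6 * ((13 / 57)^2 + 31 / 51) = 72892 / 18411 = 3.96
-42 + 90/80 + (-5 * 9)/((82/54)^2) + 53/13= -9844907/174824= -56.31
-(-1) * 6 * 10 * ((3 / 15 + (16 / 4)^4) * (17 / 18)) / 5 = 14518 / 5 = 2903.60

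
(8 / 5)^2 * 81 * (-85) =-88128 / 5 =-17625.60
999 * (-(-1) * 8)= 7992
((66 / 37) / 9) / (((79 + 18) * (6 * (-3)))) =-0.00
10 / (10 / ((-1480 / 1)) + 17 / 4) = 2.36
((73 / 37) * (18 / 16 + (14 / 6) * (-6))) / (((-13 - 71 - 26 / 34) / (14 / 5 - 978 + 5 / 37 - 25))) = -5912197219 / 19727290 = -299.70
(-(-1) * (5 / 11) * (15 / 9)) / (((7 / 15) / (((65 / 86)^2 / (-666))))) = -528125 / 379281672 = -0.00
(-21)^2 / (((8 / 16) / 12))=10584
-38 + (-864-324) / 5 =-1378 / 5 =-275.60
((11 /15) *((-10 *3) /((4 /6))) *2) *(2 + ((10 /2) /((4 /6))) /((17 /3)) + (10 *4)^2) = -1798929 /17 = -105819.35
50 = 50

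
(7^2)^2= 2401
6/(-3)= -2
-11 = -11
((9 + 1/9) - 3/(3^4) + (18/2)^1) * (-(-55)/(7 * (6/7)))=13420/81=165.68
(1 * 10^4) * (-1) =-10000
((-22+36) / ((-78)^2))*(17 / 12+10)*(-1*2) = -959 / 18252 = -0.05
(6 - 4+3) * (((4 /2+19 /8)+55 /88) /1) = 25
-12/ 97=-0.12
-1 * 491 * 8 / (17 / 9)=-35352 / 17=-2079.53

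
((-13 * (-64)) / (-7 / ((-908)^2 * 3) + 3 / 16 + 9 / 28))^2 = 51876258395426390016 / 19410236547025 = 2672623.71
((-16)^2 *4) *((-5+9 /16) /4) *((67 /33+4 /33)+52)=-2030032 /33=-61516.12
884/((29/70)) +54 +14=63852/29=2201.79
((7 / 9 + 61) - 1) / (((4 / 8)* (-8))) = -547 / 36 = -15.19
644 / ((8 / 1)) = 161 / 2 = 80.50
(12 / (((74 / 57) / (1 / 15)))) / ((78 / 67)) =1273 / 2405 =0.53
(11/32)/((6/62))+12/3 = 7.55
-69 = -69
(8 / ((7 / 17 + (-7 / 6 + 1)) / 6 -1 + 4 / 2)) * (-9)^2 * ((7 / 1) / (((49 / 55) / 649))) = 3174653.58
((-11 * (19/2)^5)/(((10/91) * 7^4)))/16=-354082157/1756160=-201.62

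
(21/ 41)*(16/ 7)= 48/ 41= 1.17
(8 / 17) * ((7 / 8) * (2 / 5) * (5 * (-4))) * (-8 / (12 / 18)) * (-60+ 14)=-30912 / 17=-1818.35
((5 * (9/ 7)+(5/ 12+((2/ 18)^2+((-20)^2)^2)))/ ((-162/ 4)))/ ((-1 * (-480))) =-362895553/ 44089920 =-8.23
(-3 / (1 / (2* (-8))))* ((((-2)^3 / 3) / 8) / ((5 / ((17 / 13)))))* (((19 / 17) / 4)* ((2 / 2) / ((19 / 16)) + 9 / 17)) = -1772 / 1105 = -1.60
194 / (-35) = -5.54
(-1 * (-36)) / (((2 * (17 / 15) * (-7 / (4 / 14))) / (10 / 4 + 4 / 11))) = -2430 / 1309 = -1.86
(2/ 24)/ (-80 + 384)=1/ 3648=0.00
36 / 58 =18 / 29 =0.62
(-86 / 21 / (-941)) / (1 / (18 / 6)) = 86 / 6587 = 0.01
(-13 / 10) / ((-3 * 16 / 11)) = 143 / 480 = 0.30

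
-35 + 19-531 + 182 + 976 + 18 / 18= 612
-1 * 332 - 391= -723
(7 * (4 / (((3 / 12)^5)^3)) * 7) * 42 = 8839042695168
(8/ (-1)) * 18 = -144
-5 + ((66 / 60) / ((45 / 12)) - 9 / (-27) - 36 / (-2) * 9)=11822 / 75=157.63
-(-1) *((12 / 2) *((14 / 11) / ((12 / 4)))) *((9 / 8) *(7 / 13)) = 1.54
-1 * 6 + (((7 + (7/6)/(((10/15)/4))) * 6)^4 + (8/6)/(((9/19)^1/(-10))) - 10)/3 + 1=1344251237/81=16595694.28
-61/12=-5.08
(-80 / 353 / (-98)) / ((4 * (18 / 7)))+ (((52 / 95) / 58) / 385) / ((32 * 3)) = 1733681 / 7702318800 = 0.00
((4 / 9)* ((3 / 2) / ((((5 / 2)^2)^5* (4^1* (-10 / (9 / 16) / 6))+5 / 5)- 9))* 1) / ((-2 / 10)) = 0.00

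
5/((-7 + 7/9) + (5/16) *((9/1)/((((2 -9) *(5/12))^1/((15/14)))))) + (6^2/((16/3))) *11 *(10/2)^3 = 950218065/102388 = 9280.56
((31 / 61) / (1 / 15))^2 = 216225 / 3721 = 58.11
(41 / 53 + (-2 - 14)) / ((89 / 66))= -53262 / 4717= -11.29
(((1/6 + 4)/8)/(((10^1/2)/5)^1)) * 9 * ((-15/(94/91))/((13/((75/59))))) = -590625/88736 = -6.66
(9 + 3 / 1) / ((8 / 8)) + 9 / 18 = 25 / 2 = 12.50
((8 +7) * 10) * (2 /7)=300 /7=42.86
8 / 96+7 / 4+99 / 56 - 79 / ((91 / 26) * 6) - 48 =-2697 / 56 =-48.16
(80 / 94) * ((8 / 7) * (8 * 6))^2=5898240 / 2303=2561.11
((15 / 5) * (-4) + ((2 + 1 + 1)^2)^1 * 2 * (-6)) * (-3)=612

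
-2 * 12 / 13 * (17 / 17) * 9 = -216 / 13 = -16.62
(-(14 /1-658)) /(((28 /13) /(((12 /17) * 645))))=2314260 /17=136132.94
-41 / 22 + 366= 8011 / 22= 364.14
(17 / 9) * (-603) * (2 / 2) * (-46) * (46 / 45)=2410124 / 45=53558.31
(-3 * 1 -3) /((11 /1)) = -6 /11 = -0.55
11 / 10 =1.10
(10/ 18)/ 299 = 5/ 2691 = 0.00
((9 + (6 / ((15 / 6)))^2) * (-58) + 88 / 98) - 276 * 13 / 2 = -3245248 / 1225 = -2649.18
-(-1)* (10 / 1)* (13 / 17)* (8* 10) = 10400 / 17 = 611.76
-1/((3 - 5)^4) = -1/16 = -0.06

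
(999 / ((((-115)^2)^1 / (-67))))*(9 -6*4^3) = 1003995 / 529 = 1897.91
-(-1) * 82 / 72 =41 / 36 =1.14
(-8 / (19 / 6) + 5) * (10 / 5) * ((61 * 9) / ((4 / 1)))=25803 / 38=679.03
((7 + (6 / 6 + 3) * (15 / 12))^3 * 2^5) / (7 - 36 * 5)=-55296 / 173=-319.63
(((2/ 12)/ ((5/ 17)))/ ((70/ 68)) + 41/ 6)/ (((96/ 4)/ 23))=178319/ 25200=7.08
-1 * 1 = -1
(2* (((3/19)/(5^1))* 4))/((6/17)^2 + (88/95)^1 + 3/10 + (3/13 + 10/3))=541008/10525393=0.05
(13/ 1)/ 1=13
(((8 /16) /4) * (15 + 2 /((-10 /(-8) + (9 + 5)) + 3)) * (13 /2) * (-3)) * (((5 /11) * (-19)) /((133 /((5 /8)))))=1075425 /719488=1.49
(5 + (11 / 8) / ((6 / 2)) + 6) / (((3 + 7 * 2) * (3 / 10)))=1375 / 612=2.25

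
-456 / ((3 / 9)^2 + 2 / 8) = -16416 / 13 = -1262.77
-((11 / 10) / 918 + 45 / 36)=-5743 / 4590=-1.25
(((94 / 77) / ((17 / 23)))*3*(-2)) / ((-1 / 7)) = 69.37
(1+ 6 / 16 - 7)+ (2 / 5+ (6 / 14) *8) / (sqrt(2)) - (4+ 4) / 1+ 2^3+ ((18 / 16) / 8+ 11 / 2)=1 / 64+ 67 *sqrt(2) / 35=2.72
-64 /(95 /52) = -3328 /95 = -35.03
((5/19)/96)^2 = 25/3326976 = 0.00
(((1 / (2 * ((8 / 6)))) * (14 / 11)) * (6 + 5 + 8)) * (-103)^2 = 4232991 / 44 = 96204.34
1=1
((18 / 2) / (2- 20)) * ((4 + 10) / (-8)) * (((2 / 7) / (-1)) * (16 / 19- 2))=11 / 38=0.29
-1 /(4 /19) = -4.75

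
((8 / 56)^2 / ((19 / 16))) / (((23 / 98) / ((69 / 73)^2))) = 0.07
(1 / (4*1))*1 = 1 / 4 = 0.25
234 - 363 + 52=-77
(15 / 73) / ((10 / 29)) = 87 / 146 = 0.60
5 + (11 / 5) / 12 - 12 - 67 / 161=-69869 / 9660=-7.23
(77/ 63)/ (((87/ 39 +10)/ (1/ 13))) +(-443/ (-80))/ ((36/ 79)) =5568043/ 457920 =12.16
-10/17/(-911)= 10/15487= 0.00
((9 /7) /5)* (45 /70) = 81 /490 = 0.17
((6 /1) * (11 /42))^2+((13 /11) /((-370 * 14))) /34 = 33487869 /13561240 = 2.47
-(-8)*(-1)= -8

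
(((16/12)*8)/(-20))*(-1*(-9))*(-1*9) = 216/5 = 43.20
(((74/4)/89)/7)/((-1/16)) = -296/623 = -0.48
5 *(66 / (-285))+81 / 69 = 7 / 437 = 0.02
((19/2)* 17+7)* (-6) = -1011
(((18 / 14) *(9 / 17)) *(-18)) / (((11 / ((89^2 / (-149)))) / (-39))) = -450403902 / 195041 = -2309.28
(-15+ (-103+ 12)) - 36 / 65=-6926 / 65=-106.55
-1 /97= -0.01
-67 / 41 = -1.63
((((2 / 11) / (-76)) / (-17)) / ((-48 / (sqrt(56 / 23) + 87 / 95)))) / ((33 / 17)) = -sqrt(322) / 7614288 - 29 / 20966880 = -0.00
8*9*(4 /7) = 288 /7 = 41.14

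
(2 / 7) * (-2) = -4 / 7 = -0.57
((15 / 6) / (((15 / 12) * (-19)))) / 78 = -1 / 741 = -0.00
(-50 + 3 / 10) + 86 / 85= -8277 / 170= -48.69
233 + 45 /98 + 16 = 24447 /98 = 249.46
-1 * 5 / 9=-5 / 9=-0.56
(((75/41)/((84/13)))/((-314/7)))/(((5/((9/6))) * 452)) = -195/46552384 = -0.00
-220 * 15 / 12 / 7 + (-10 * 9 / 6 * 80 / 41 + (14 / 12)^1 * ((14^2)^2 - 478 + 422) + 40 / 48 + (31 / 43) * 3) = 3308951021 / 74046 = 44687.78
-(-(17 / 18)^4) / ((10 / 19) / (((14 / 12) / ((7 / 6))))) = 1586899 / 1049760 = 1.51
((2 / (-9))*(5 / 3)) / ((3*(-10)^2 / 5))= -1 / 162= -0.01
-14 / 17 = -0.82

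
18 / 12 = 3 / 2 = 1.50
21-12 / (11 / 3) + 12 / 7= 1497 / 77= 19.44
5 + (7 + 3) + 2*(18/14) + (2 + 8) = 193/7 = 27.57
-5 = -5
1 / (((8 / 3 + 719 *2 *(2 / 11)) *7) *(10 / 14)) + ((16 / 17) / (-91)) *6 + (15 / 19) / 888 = -5726203549 / 94790073560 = -0.06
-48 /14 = -3.43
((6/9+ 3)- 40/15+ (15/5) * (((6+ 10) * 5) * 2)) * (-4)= -1924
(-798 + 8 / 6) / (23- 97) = 1195 / 111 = 10.77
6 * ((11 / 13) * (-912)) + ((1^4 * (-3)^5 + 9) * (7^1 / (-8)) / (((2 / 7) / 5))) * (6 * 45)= 50066307 / 52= 962813.60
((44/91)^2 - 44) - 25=-68.77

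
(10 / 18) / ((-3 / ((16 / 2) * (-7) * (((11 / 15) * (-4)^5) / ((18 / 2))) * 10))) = -6307840 / 729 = -8652.73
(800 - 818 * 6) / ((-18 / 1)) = 2054 / 9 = 228.22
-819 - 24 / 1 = -843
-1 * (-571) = 571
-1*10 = -10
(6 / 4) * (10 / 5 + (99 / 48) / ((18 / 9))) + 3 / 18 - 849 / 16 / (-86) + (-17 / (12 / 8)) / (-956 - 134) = 8010563 / 1499840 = 5.34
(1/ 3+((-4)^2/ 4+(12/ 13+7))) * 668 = 319304/ 39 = 8187.28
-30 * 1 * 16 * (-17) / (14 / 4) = 16320 / 7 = 2331.43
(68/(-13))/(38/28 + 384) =-952/70135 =-0.01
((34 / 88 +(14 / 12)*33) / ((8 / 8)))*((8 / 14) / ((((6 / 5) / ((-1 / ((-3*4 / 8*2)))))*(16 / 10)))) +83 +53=1550743 / 11088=139.86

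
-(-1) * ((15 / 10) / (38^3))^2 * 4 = 0.00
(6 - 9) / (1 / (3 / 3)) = -3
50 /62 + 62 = 1947 /31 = 62.81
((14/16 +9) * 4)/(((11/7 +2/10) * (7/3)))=1185/124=9.56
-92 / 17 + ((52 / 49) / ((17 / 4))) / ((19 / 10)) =-4916 / 931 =-5.28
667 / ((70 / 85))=11339 / 14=809.93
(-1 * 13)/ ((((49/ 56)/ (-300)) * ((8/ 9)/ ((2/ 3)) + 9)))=93600/ 217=431.34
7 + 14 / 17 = 133 / 17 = 7.82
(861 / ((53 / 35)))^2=908118225 / 2809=323288.79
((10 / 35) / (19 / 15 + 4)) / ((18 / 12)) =0.04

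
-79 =-79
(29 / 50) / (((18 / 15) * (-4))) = -29 / 240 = -0.12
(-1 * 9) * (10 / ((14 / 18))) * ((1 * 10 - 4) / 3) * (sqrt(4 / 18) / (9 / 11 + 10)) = -5940 * sqrt(2) / 833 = -10.08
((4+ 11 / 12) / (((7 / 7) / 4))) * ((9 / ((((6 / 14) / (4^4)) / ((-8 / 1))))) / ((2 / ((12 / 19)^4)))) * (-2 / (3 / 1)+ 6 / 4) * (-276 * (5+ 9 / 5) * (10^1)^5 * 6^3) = 296254865984716800000 / 130321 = 2273270355389513.59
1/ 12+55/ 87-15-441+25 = -49913/ 116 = -430.28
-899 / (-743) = 899 / 743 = 1.21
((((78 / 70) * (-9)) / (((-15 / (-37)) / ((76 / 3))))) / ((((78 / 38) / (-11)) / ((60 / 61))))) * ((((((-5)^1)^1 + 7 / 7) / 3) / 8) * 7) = -1175416 / 305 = -3853.82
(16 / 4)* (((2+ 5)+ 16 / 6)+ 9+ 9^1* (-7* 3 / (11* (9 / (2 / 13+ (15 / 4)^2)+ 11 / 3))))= 10552132 / 179817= 58.68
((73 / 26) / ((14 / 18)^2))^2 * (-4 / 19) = -34963569 / 7709611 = -4.54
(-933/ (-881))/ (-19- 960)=-933/ 862499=-0.00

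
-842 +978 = 136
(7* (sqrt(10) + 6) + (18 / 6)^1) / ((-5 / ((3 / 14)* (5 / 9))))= -15 / 14- sqrt(10) / 6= -1.60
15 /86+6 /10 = 333 /430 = 0.77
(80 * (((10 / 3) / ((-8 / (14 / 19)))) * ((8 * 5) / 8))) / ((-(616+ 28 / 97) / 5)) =24250 / 24339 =1.00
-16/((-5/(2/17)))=32/85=0.38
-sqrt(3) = -1.73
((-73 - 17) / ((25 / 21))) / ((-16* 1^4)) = 189 / 40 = 4.72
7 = 7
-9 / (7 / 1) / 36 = -1 / 28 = -0.04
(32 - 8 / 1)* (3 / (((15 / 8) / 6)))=1152 / 5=230.40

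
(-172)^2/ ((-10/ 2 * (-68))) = 7396/ 85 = 87.01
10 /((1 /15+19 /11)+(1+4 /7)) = 11550 /3887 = 2.97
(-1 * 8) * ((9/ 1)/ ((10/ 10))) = -72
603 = 603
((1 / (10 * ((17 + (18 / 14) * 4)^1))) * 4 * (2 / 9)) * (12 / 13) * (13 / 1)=112 / 2325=0.05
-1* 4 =-4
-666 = -666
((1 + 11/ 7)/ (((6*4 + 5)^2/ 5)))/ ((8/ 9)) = 405/ 23548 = 0.02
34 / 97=0.35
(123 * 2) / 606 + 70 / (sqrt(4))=3576 / 101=35.41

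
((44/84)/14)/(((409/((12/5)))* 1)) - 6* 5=-3006128/100205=-30.00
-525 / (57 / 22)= -3850 / 19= -202.63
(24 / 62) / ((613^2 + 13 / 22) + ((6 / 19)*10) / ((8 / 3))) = 627 / 608654713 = 0.00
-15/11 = -1.36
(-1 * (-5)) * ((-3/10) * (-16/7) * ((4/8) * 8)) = 96/7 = 13.71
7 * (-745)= -5215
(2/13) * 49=98/13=7.54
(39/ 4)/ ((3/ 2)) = 13/ 2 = 6.50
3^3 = 27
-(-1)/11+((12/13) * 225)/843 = 13553/40183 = 0.34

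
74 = 74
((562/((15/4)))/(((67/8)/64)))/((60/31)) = 8920064/15075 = 591.71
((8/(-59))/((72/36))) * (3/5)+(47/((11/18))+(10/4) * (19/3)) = 1804903/19470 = 92.70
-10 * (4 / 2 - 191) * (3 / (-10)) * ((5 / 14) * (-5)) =2025 / 2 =1012.50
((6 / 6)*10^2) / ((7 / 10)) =1000 / 7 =142.86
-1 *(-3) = 3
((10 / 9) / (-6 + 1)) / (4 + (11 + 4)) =-2 / 171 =-0.01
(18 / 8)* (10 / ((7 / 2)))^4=360000 / 2401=149.94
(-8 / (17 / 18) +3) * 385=-35805 / 17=-2106.18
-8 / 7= -1.14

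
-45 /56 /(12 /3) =-45 /224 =-0.20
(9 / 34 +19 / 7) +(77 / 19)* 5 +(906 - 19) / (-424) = 20275905 / 958664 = 21.15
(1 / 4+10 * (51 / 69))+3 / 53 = 7.70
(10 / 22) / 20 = 1 / 44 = 0.02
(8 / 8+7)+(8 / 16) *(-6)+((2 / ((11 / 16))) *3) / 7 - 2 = 327 / 77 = 4.25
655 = 655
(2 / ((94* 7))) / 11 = 1 / 3619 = 0.00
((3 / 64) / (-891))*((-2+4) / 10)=-1 / 95040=-0.00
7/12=0.58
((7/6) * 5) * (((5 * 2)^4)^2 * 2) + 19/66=25666666673/22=1166666666.95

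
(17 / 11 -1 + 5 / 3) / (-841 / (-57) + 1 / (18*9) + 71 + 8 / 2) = 74898 / 3039113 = 0.02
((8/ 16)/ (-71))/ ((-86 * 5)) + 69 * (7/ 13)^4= 10115777701/ 1743934660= 5.80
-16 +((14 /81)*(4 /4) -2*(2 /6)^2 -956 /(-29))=39736 /2349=16.92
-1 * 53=-53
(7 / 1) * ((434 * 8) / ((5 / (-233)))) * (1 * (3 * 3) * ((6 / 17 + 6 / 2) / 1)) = -2905032816 / 85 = -34176856.66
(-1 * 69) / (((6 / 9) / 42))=-4347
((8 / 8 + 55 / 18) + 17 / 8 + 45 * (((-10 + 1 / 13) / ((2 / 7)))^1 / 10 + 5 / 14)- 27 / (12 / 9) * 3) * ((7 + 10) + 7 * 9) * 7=-12762410 / 117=-109080.43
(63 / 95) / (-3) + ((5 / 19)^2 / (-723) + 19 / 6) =7687891 / 2610030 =2.95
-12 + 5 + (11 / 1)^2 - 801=-687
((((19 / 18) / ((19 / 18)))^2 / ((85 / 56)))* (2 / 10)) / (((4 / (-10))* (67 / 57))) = -1596 / 5695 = -0.28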